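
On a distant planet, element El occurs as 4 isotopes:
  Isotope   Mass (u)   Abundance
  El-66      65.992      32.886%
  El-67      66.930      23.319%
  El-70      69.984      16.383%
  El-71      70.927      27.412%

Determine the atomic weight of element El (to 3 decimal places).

68.218 u

Weight each isotope mass by its fractional abundance: 0.32886 × 65.992 + 0.23319 × 66.930 + 0.16383 × 69.984 + 0.27412 × 70.927
= 21.7021 + 15.6074 + 11.4655 + 19.4425 = 68.2175 u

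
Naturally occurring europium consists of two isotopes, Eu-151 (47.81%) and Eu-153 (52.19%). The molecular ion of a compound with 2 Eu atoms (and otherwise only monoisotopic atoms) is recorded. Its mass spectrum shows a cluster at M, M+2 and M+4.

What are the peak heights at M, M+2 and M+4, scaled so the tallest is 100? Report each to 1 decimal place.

The 2 Eu atoms are independent, so intensities follow the terms of (0.4781 + 0.5219)^2.
P(M) = 0.4781^2 = 0.228580
P(M+2) = 2 × 0.4781^1 × 0.5219^1 = 0.499041
P(M+4) = 0.5219^2 = 0.272380
The M+2 peak is largest (0.499041); scaling to 100 gives 45.8 : 100.0 : 54.6.

45.8 : 100.0 : 54.6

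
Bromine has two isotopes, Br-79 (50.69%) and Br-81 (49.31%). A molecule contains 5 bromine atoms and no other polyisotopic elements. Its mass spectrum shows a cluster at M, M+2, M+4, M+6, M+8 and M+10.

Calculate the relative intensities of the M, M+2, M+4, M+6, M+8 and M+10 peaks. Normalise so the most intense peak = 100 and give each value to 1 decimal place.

10.6 : 51.4 : 100.0 : 97.3 : 47.3 : 9.2

Each Br atom is independently Br-79 (p = 0.5069) or Br-81 (q = 0.4931); the cluster is the binomial expansion (p + q)^5.
P(M) = 0.5069^5 = 0.033467
P(M+2) = 5 × 0.5069^4 × 0.4931^1 = 0.162777
P(M+4) = 10 × 0.5069^3 × 0.4931^2 = 0.316692
P(M+6) = 10 × 0.5069^2 × 0.4931^3 = 0.308070
P(M+8) = 5 × 0.5069^1 × 0.4931^4 = 0.149842
P(M+10) = 0.4931^5 = 0.029152
The M+4 peak is largest (0.316692); scaling to 100 gives 10.6 : 51.4 : 100.0 : 97.3 : 47.3 : 9.2.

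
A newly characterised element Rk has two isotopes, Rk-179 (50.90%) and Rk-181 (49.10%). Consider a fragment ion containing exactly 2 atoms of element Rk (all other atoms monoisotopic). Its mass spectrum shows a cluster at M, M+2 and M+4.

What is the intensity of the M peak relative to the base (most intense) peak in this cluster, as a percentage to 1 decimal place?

Binomial terms of (0.5090 + 0.4910)^2: M 0.2591, M+2 0.4998, M+4 0.2411 → M+2 is the base peak.
P(M+2) = C(2,1) × 0.5090^1 × 0.4910^1 = 2 × 0.5090 × 0.4910 = 0.499838 (base)
P(M) = C(2,0) × 0.5090^2 × 0.4910^0 = 1 × 0.259081 × 1.0000 = 0.259081
Relative intensity = 0.259081 / 0.499838 × 100 = 51.8

51.8%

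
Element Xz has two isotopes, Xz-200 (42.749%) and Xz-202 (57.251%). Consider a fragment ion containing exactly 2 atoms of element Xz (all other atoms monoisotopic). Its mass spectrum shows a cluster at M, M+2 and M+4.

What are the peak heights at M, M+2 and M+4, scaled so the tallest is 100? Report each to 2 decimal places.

37.33 : 100.00 : 66.96

Each Xz atom is independently Xz-200 (p = 0.42749) or Xz-202 (q = 0.57251); the cluster is the binomial expansion (p + q)^2.
P(M) = 0.42749^2 = 0.182748
P(M+2) = 2 × 0.42749^1 × 0.57251^1 = 0.489485
P(M+4) = 0.57251^2 = 0.327768
The M+2 peak is largest (0.489485); scaling to 100 gives 37.33 : 100.00 : 66.96.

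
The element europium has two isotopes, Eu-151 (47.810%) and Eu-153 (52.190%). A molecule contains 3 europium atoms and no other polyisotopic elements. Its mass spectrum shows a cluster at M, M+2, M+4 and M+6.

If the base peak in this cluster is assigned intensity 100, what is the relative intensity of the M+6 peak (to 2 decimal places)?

36.39

(0.47810 + 0.52190)^3 gives M 0.1093, M+2 0.3579, M+4 0.3907, M+6 0.1422; the largest is M+4.
P(M+4) = C(3,2) × 0.47810^1 × 0.52190^2 = 3 × 0.4781 × 0.27237961 = 0.390674 (base)
P(M+6) = C(3,3) × 0.47810^0 × 0.52190^3 = 1 × 1.0000 × 0.14215492 = 0.142155
Relative intensity = 0.142155 / 0.390674 × 100 = 36.39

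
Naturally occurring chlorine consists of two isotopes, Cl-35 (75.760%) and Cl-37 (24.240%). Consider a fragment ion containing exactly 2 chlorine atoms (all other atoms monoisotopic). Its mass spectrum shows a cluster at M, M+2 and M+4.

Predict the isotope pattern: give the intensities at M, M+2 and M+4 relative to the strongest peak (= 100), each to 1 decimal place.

100.0 : 64.0 : 10.2

Expanding (0.75760 + 0.24240)^2:
P(M) = 0.75760^2 = 0.573958
P(M+2) = 2 × 0.75760^1 × 0.24240^1 = 0.367284
P(M+4) = 0.24240^2 = 0.058758
The M peak is largest (0.573958); scaling to 100 gives 100.0 : 64.0 : 10.2.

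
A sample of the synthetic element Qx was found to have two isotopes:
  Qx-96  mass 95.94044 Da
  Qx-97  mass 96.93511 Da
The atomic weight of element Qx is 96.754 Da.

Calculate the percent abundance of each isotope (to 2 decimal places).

Qx-96: 18.21%, Qx-97: 81.79%

With x = fraction of Qx-96 (so Qx-97 is 1 − x):
95.94044·x + 96.93511·(1 − x) = 96.754
(95.94044 − 96.93511)·x = 96.754 − 96.93511
x = -0.18111 / -0.99467 = 0.18208 → 18.21% Qx-96, 81.79% Qx-97.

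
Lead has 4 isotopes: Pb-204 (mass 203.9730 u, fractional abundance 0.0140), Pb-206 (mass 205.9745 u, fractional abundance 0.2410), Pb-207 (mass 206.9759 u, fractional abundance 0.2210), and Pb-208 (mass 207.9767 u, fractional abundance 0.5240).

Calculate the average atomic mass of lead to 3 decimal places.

Weight each isotope mass by its fractional abundance: 0.0140 × 203.9730 + 0.2410 × 205.9745 + 0.2210 × 206.9759 + 0.5240 × 207.9767
= 2.85562 + 49.63985 + 45.74167 + 108.97979 = 207.21693 u

207.217 u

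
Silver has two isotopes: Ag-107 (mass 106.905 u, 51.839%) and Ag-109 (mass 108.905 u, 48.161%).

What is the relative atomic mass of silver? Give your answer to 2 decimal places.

107.87 u

Average mass = Σ (abundance × isotope mass) = 0.51839 × 106.905 + 0.48161 × 108.905
= 55.4185 + 52.4497 = 107.8682 u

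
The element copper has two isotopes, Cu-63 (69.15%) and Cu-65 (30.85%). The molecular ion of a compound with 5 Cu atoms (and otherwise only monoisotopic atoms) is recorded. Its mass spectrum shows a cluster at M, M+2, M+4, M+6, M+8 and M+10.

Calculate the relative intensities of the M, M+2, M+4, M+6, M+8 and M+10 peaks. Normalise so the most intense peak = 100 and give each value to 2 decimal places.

44.83 : 100.00 : 89.23 : 39.81 : 8.88 : 0.79

Each Cu atom is independently Cu-63 (p = 0.6915) or Cu-65 (q = 0.3085); the cluster is the binomial expansion (p + q)^5.
P(M) = 0.6915^5 = 0.158111
P(M+2) = 5 × 0.6915^4 × 0.3085^1 = 0.352691
P(M+4) = 10 × 0.6915^3 × 0.3085^2 = 0.314693
P(M+6) = 10 × 0.6915^2 × 0.3085^3 = 0.140394
P(M+8) = 5 × 0.6915^1 × 0.3085^4 = 0.031317
P(M+10) = 0.3085^5 = 0.002794
The M+2 peak is largest (0.352691); scaling to 100 gives 44.83 : 100.00 : 89.23 : 39.81 : 8.88 : 0.79.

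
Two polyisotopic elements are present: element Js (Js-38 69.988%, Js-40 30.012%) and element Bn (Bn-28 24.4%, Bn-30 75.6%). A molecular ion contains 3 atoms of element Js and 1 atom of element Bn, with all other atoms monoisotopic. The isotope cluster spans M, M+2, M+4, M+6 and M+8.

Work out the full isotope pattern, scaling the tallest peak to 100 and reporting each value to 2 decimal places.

22.04 : 96.63 : 100.00 : 39.41 : 5.38

Element Js pattern (n=3): 0.34282363 : 0.44102515 : 0.1891188 : 0.02703241
Element Bn pattern (n=1): 0.2440 : 0.7560
Convolve the two distributions (both contribute in 2-u steps):
  M: 0.34282363×0.2440 = 0.083649
  M+2: 0.34282363×0.7560 + 0.44102515×0.2440 = 0.366785
  M+4: 0.44102515×0.7560 + 0.1891188×0.2440 = 0.379560
  M+6: 0.1891188×0.7560 + 0.02703241×0.2440 = 0.149570
  M+8: 0.02703241×0.7560 = 0.020437
Scale to base peak (0.379560) = 100: 22.04 : 96.63 : 100.00 : 39.41 : 5.38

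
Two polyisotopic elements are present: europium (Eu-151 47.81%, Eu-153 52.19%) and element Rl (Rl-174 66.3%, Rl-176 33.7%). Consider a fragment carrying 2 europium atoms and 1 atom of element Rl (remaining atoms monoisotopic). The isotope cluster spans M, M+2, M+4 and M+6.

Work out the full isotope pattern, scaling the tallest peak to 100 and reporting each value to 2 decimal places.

Europium pattern (n=2): 0.22857961 : 0.49904078 : 0.27237961
Element Rl pattern (n=1): 0.6630 : 0.3370
Convolve the two distributions (both contribute in 2-u steps):
  M: 0.22857961×0.6630 = 0.151548
  M+2: 0.22857961×0.3370 + 0.49904078×0.6630 = 0.407895
  M+4: 0.49904078×0.3370 + 0.27237961×0.6630 = 0.348764
  M+6: 0.27237961×0.3370 = 0.091792
Scale to base peak (0.407895) = 100: 37.15 : 100.00 : 85.50 : 22.50

37.15 : 100.00 : 85.50 : 22.50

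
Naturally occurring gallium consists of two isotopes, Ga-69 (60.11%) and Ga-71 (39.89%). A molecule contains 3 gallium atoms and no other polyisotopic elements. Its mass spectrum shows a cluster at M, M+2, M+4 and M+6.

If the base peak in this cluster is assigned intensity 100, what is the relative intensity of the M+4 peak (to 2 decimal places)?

66.36

Term probabilities: M 0.2172, M+2 0.4324, M+4 0.2869, M+6 0.0635. Base peak = M+2.
P(M+2) = C(3,1) × 0.6011^2 × 0.3989^1 = 3 × 0.36132121 × 0.3989 = 0.432393 (base)
P(M+4) = C(3,2) × 0.6011^1 × 0.3989^2 = 3 × 0.6011 × 0.15912121 = 0.286943
Relative intensity = 0.286943 / 0.432393 × 100 = 66.36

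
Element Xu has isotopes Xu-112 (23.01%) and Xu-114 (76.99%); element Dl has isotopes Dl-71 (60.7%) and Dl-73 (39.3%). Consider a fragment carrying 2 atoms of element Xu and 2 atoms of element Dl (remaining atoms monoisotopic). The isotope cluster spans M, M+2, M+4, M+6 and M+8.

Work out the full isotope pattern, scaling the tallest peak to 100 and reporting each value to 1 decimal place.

Element Xu pattern (n=2): 0.05294601 : 0.35430798 : 0.59274601
Element Dl pattern (n=2): 0.368449 : 0.477102 : 0.154449
Convolve the two distributions (both contribute in 2-u steps):
  M: 0.05294601×0.368449 = 0.019508
  M+2: 0.05294601×0.477102 + 0.35430798×0.368449 = 0.155805
  M+4: 0.05294601×0.154449 + 0.35430798×0.477102 + 0.59274601×0.368449 = 0.395615
  M+6: 0.35430798×0.154449 + 0.59274601×0.477102 = 0.337523
  M+8: 0.59274601×0.154449 = 0.091549
Scale to base peak (0.395615) = 100: 4.9 : 39.4 : 100.0 : 85.3 : 23.1

4.9 : 39.4 : 100.0 : 85.3 : 23.1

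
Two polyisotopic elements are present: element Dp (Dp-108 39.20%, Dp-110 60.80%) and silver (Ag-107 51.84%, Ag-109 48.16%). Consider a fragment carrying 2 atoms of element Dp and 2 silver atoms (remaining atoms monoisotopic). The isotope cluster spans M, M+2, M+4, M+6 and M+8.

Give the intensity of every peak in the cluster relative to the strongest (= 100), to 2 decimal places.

Element Dp pattern (n=2): 0.153664 : 0.476672 : 0.369664
Silver pattern (n=2): 0.26873856 : 0.49932288 : 0.23193856
Convolve the two distributions (both contribute in 2-u steps):
  M: 0.153664×0.26873856 = 0.041295
  M+2: 0.153664×0.49932288 + 0.476672×0.26873856 = 0.204828
  M+4: 0.153664×0.23193856 + 0.476672×0.49932288 + 0.369664×0.26873856 = 0.372997
  M+6: 0.476672×0.23193856 + 0.369664×0.49932288 = 0.295140
  M+8: 0.369664×0.23193856 = 0.085739
Scale to base peak (0.372997) = 100: 11.07 : 54.91 : 100.00 : 79.13 : 22.99

11.07 : 54.91 : 100.00 : 79.13 : 22.99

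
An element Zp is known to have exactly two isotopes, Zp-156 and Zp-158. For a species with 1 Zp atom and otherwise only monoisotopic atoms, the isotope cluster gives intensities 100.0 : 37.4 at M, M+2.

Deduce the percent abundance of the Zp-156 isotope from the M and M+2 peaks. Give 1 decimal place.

72.8%

If p is the fraction of Zp that is Zp-156, then I(M+2)/I(M) = [C(1,1)·p^0·(1−p)] / p^1 = 1·(1−p)/p = 37.4/100.0 = 0.3740
(1−p)/p = 0.3740/1 = 0.3740  ⇒  p = 1/(1 + 0.3740) = 0.7278
Zp-156: 72.8%, Zp-158: 27.2%.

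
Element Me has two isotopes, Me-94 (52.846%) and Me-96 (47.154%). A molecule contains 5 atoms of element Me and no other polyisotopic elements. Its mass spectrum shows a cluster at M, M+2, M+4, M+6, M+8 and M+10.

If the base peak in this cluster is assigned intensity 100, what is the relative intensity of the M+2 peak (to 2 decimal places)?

Binomial terms of (0.52846 + 0.47154)^5: M 0.0412, M+2 0.1839, M+4 0.3282, M+6 0.2928, M+8 0.1306, M+10 0.0233 → M+4 is the base peak.
P(M+4) = C(5,2) × 0.52846^3 × 0.47154^2 = 10 × 0.14758301 × 0.22234997 = 0.328151 (base)
P(M+2) = C(5,1) × 0.52846^4 × 0.47154^1 = 5 × 0.07799172 × 0.47154 = 0.183881
Relative intensity = 0.183881 / 0.328151 × 100 = 56.04

56.04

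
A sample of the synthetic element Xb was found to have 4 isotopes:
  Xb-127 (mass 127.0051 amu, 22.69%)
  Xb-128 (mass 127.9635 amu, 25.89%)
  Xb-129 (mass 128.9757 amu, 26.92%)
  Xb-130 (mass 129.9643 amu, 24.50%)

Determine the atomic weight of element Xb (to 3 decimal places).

Weight each isotope mass by its fractional abundance: 0.2269 × 127.0051 + 0.2589 × 127.9635 + 0.2692 × 128.9757 + 0.2450 × 129.9643
= 28.81746 + 33.12975 + 34.72026 + 31.84125 = 128.50872 amu

128.509 amu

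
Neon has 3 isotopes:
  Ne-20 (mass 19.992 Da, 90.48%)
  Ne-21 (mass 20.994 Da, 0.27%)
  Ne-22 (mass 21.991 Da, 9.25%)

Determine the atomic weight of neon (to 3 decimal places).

Average mass = Σ (abundance × isotope mass) = 0.9048 × 19.992 + 0.0027 × 20.994 + 0.0925 × 21.991
= 18.0888 + 0.0567 + 2.0342 = 20.1797 Da

20.180 Da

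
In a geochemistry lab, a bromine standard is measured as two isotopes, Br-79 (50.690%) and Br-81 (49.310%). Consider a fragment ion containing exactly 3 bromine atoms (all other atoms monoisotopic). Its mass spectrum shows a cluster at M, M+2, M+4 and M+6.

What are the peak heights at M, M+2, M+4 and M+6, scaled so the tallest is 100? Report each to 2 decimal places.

Each Br atom is independently Br-79 (p = 0.50690) or Br-81 (q = 0.49310); the cluster is the binomial expansion (p + q)^3.
P(M) = 0.50690^3 = 0.130247
P(M+2) = 3 × 0.50690^2 × 0.49310^1 = 0.380103
P(M+4) = 3 × 0.50690^1 × 0.49310^2 = 0.369755
P(M+6) = 0.49310^3 = 0.119896
The M+2 peak is largest (0.380103); scaling to 100 gives 34.27 : 100.00 : 97.28 : 31.54.

34.27 : 100.00 : 97.28 : 31.54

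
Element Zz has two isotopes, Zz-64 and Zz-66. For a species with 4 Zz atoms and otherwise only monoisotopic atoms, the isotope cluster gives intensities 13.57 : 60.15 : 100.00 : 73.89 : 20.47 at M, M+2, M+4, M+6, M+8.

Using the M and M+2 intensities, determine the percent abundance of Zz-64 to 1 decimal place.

If p is the fraction of Zz that is Zz-64, then I(M+2)/I(M) = [C(4,1)·p^3·(1−p)] / p^4 = 4·(1−p)/p = 60.15/13.57 = 4.4326
(1−p)/p = 4.4326/4 = 1.1081  ⇒  p = 1/(1 + 1.1081) = 0.4744
Zz-64: 47.4%, Zz-66: 52.6%.

47.4%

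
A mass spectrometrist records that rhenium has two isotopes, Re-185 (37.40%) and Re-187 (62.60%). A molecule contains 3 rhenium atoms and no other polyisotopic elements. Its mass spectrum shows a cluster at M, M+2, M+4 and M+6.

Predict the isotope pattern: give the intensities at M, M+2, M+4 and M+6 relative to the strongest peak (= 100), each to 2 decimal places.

11.90 : 59.74 : 100.00 : 55.79

The 3 Re atoms are independent, so intensities follow the terms of (0.3740 + 0.6260)^3.
P(M) = 0.3740^3 = 0.052314
P(M+2) = 3 × 0.3740^2 × 0.6260^1 = 0.262687
P(M+4) = 3 × 0.3740^1 × 0.6260^2 = 0.439685
P(M+6) = 0.6260^3 = 0.245314
The M+4 peak is largest (0.439685); scaling to 100 gives 11.90 : 59.74 : 100.00 : 55.79.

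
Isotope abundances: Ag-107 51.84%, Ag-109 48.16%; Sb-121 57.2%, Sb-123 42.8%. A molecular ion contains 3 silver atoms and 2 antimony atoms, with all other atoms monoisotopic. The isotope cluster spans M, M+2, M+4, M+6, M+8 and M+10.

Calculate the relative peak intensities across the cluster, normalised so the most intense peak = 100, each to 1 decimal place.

13.7 : 58.5 : 100.0 : 85.2 : 36.2 : 6.1

Silver pattern (n=3): 0.13931407 : 0.38827347 : 0.36071085 : 0.11170161
Antimony pattern (n=2): 0.327184 : 0.489632 : 0.183184
Convolve the two distributions (both contribute in 2-u steps):
  M: 0.13931407×0.327184 = 0.045581
  M+2: 0.13931407×0.489632 + 0.38827347×0.327184 = 0.195249
  M+4: 0.13931407×0.183184 + 0.38827347×0.489632 + 0.36071085×0.327184 = 0.333650
  M+6: 0.38827347×0.183184 + 0.36071085×0.489632 + 0.11170161×0.327184 = 0.284288
  M+8: 0.36071085×0.183184 + 0.11170161×0.489632 = 0.120769
  M+10: 0.11170161×0.183184 = 0.020462
Scale to base peak (0.333650) = 100: 13.7 : 58.5 : 100.0 : 85.2 : 36.2 : 6.1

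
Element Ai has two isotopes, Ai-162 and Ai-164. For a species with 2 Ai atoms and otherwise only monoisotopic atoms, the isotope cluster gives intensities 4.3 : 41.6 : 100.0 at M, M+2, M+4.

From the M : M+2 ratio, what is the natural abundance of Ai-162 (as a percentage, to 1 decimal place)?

Write p for the Ai-162 fraction. I(M+2)/I(M) = [C(2,1)·p^1·(1−p)] / p^2 = 2·(1−p)/p = 41.6/4.3 = 9.6744
(1−p)/p = 9.6744/2 = 4.8372  ⇒  p = 1/(1 + 4.8372) = 0.1713
Ai-162: 17.1%, Ai-164: 82.9%.

17.1%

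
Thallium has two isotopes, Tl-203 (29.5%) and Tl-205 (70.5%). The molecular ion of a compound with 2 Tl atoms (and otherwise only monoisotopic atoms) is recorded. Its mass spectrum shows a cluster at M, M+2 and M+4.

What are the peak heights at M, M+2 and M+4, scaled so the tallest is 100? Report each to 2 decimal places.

The 2 Tl atoms are independent, so intensities follow the terms of (0.295 + 0.705)^2.
P(M) = 0.295^2 = 0.087025
P(M+2) = 2 × 0.295^1 × 0.705^1 = 0.415950
P(M+4) = 0.705^2 = 0.497025
The M+4 peak is largest (0.497025); scaling to 100 gives 17.51 : 83.69 : 100.00.

17.51 : 83.69 : 100.00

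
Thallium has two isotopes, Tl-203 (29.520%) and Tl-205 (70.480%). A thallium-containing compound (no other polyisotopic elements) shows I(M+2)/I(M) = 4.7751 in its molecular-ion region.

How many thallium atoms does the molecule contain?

With n Tl atoms, P(M+2)/P(M) = C(n,1)·p^(n−1)q / p^n = n·q/p = n · 0.70480/0.29520.
n = 4.7751 × 0.29520/0.70480 = 2.00 ≈ 2

2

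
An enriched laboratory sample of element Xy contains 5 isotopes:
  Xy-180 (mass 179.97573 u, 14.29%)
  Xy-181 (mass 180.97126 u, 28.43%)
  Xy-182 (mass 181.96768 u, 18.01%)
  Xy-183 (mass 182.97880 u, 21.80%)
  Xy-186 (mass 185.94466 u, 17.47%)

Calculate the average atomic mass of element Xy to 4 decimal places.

182.3150 u

Ar = Σ fᵢ·mᵢ = 0.1429 × 179.97573 + 0.2843 × 180.97126 + 0.1801 × 181.96768 + 0.2180 × 182.97880 + 0.1747 × 185.94466
= 25.718532 + 51.450129 + 32.772379 + 39.889378 + 32.484532 = 182.314950 u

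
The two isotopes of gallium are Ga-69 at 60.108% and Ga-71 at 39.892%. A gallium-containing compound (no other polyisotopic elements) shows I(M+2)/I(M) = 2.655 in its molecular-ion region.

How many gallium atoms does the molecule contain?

4

For n independent Ga atoms, I(M+2)/I(M) = n · (abundance Ga-71) / (abundance Ga-69) = n · 0.39892/0.60108.
n = 2.655 × 0.60108/0.39892 = 4.00 ≈ 4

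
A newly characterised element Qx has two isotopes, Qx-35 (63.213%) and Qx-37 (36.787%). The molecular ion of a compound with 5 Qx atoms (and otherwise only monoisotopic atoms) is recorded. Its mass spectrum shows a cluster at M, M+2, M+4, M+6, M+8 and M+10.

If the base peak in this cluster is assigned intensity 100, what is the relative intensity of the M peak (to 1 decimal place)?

Term probabilities: M 0.1009, M+2 0.2937, M+4 0.3418, M+6 0.1989, M+8 0.0579, M+10 0.0067. Base peak = M+4.
P(M+4) = C(5,2) × 0.63213^3 × 0.36787^2 = 10 × 0.25259178 × 0.13532834 = 0.341828 (base)
P(M) = C(5,0) × 0.63213^5 × 0.36787^0 = 1 × 0.10093273 × 1.0000 = 0.100933
Relative intensity = 0.100933 / 0.341828 × 100 = 29.5

29.5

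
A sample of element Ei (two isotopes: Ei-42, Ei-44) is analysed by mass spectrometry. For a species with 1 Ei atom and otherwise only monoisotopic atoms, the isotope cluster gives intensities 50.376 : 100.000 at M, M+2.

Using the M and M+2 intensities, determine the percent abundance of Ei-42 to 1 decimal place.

If p is the fraction of Ei that is Ei-42, then I(M+2)/I(M) = [C(1,1)·p^0·(1−p)] / p^1 = 1·(1−p)/p = 100.000/50.376 = 1.9851
(1−p)/p = 1.9851/1 = 1.9851  ⇒  p = 1/(1 + 1.9851) = 0.3350
Ei-42: 33.5%, Ei-44: 66.5%.

33.5%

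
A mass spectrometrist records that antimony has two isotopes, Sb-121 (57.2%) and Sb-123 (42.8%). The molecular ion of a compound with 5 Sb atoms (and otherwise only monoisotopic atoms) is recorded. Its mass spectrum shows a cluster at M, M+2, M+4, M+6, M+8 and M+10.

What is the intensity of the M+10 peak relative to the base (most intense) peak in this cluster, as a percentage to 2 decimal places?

(0.572 + 0.428)^5 gives M 0.0612, M+2 0.2291, M+4 0.3428, M+6 0.2565, M+8 0.0960, M+10 0.0144; the largest is M+4.
P(M+4) = C(5,2) × 0.572^3 × 0.428^2 = 10 × 0.18714925 × 0.183184 = 0.342827 (base)
P(M+10) = C(5,5) × 0.572^0 × 0.428^5 = 1 × 1.0000 × 0.01436213 = 0.014362
Relative intensity = 0.014362 / 0.342827 × 100 = 4.19

4.19%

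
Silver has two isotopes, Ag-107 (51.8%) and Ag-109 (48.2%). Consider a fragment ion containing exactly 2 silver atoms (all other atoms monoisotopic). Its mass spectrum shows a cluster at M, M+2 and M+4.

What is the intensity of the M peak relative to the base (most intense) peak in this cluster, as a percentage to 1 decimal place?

53.7%

Term probabilities: M 0.2683, M+2 0.4994, M+4 0.2323. Base peak = M+2.
P(M+2) = C(2,1) × 0.518^1 × 0.482^1 = 2 × 0.5180 × 0.4820 = 0.499352 (base)
P(M) = C(2,0) × 0.518^2 × 0.482^0 = 1 × 0.268324 × 1.0000 = 0.268324
Relative intensity = 0.268324 / 0.499352 × 100 = 53.7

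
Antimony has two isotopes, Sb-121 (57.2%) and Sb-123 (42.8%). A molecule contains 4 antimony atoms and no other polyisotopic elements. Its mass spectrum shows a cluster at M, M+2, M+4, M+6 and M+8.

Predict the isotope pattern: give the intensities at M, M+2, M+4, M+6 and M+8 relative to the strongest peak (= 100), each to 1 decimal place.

29.8 : 89.1 : 100.0 : 49.9 : 9.3

Expanding (0.572 + 0.428)^4:
P(M) = 0.572^4 = 0.107049
P(M+2) = 4 × 0.572^3 × 0.428^1 = 0.320400
P(M+4) = 6 × 0.572^2 × 0.428^2 = 0.359609
P(M+6) = 4 × 0.572^1 × 0.428^3 = 0.179385
P(M+8) = 0.428^4 = 0.033556
The M+4 peak is largest (0.359609); scaling to 100 gives 29.8 : 89.1 : 100.0 : 49.9 : 9.3.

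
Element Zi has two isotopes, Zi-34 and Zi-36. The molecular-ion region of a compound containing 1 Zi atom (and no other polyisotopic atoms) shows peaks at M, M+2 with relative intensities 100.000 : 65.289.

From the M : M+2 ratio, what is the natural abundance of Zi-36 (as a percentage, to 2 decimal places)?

If p is the fraction of Zi that is Zi-34, then I(M+2)/I(M) = [C(1,1)·p^0·(1−p)] / p^1 = 1·(1−p)/p = 65.289/100.000 = 0.6529
(1−p)/p = 0.6529/1 = 0.6529  ⇒  p = 1/(1 + 0.6529) = 0.6050
Zi-34: 60.50%, Zi-36: 39.50%.

39.50%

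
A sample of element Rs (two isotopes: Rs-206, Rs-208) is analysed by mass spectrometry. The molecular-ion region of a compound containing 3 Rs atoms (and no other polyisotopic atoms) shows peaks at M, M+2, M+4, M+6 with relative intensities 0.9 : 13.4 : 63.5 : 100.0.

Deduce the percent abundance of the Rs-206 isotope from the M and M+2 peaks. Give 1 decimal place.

16.8%

If p is the fraction of Rs that is Rs-206, then I(M+2)/I(M) = [C(3,1)·p^2·(1−p)] / p^3 = 3·(1−p)/p = 13.4/0.9 = 14.8889
(1−p)/p = 14.8889/3 = 4.9630  ⇒  p = 1/(1 + 4.9630) = 0.1677
Rs-206: 16.8%, Rs-208: 83.2%.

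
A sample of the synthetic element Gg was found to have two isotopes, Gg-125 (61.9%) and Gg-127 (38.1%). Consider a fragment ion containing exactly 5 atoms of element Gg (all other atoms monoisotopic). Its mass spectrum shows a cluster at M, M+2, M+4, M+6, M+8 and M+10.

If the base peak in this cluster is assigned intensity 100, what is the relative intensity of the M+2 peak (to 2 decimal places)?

81.23

Binomial terms of (0.619 + 0.381)^5: M 0.0909, M+2 0.2797, M+4 0.3443, M+6 0.2119, M+8 0.0652, M+10 0.0080 → M+4 is the base peak.
P(M+4) = C(5,2) × 0.619^3 × 0.381^2 = 10 × 0.23717666 × 0.145161 = 0.344288 (base)
P(M+2) = C(5,1) × 0.619^4 × 0.381^1 = 5 × 0.14681235 × 0.3810 = 0.279678
Relative intensity = 0.279678 / 0.344288 × 100 = 81.23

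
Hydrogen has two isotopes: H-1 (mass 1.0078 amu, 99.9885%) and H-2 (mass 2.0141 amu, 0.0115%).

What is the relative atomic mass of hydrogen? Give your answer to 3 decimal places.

1.008 amu

Ar = Σ fᵢ·mᵢ = 0.999885 × 1.0078 + 0.000115 × 2.0141
= 1.00768 + 0.00023 = 1.00791 amu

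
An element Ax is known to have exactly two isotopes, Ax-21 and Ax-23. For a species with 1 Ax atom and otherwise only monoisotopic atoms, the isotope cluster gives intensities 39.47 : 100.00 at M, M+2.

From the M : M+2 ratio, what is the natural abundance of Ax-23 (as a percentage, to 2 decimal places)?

Write p for the Ax-21 fraction. I(M+2)/I(M) = [C(1,1)·p^0·(1−p)] / p^1 = 1·(1−p)/p = 100.00/39.47 = 2.5336
(1−p)/p = 2.5336/1 = 2.5336  ⇒  p = 1/(1 + 2.5336) = 0.2830
Ax-21: 28.30%, Ax-23: 71.70%.

71.70%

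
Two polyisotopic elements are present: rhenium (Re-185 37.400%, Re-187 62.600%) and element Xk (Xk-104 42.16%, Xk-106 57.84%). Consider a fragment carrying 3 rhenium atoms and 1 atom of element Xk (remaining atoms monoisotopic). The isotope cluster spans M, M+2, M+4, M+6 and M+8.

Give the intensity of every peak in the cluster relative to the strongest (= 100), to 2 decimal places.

Rhenium pattern (n=3): 0.05231362 : 0.26268713 : 0.43968487 : 0.24531438
Element Xk pattern (n=1): 0.4216 : 0.5784
Convolve the two distributions (both contribute in 2-u steps):
  M: 0.05231362×0.4216 = 0.022055
  M+2: 0.05231362×0.5784 + 0.26268713×0.4216 = 0.141007
  M+4: 0.26268713×0.5784 + 0.43968487×0.4216 = 0.337309
  M+6: 0.43968487×0.5784 + 0.24531438×0.4216 = 0.357738
  M+8: 0.24531438×0.5784 = 0.141890
Scale to base peak (0.357738) = 100: 6.17 : 39.42 : 94.29 : 100.00 : 39.66

6.17 : 39.42 : 94.29 : 100.00 : 39.66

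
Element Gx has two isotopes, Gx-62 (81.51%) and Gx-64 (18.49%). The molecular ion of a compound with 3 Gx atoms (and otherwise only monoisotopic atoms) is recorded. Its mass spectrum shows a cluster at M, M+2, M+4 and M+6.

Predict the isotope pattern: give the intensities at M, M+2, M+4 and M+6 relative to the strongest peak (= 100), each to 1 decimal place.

100.0 : 68.1 : 15.4 : 1.2

Expanding (0.8151 + 0.1849)^3:
P(M) = 0.8151^3 = 0.541543
P(M+2) = 3 × 0.8151^2 × 0.1849^1 = 0.368536
P(M+4) = 3 × 0.8151^1 × 0.1849^2 = 0.083600
P(M+6) = 0.1849^3 = 0.006321
The M peak is largest (0.541543); scaling to 100 gives 100.0 : 68.1 : 15.4 : 1.2.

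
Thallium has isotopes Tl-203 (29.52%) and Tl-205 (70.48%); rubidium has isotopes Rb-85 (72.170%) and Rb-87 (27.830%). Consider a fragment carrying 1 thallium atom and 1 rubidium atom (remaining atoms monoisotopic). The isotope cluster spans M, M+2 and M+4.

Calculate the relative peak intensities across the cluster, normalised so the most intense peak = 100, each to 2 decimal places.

36.06 : 100.00 : 33.20

Thallium pattern (n=1): 0.2952 : 0.7048
Rubidium pattern (n=1): 0.7217 : 0.2783
Convolve the two distributions (both contribute in 2-u steps):
  M: 0.2952×0.7217 = 0.213046
  M+2: 0.2952×0.2783 + 0.7048×0.7217 = 0.590808
  M+4: 0.7048×0.2783 = 0.196146
Scale to base peak (0.590808) = 100: 36.06 : 100.00 : 33.20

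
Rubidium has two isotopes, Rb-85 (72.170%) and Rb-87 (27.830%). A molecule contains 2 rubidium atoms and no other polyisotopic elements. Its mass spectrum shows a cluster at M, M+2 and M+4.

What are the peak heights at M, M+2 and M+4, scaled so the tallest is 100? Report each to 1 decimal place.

Expanding (0.72170 + 0.27830)^2:
P(M) = 0.72170^2 = 0.520851
P(M+2) = 2 × 0.72170^1 × 0.27830^1 = 0.401698
P(M+4) = 0.27830^2 = 0.077451
The M peak is largest (0.520851); scaling to 100 gives 100.0 : 77.1 : 14.9.

100.0 : 77.1 : 14.9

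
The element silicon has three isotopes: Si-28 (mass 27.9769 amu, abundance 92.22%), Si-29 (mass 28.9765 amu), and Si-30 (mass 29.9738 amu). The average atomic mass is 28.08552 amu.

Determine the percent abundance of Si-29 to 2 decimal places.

4.69%

The remaining 7.78% is split between Si-29 (fraction x) and Si-30 (fraction 0.0778 − x).
Substituting: 28.9765x + 29.9738(0.0778 − x) = 2.28522282
(28.9765 − 29.9738)x = -0.04673882  ⇒  x = 0.04687, y = 0.03093
Si-29: 4.69%, Si-30: 3.09%.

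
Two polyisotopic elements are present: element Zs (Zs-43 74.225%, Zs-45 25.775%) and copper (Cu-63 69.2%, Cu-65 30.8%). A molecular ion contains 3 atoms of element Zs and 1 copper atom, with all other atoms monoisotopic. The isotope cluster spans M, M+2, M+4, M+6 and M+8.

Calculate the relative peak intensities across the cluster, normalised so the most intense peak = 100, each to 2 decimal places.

67.26 : 100.00 : 55.52 : 13.65 : 1.25

Element Zs pattern (n=3): 0.40893155 : 0.42601054 : 0.14793428 : 0.01712364
Copper pattern (n=1): 0.6920 : 0.3080
Convolve the two distributions (both contribute in 2-u steps):
  M: 0.40893155×0.6920 = 0.282981
  M+2: 0.40893155×0.3080 + 0.42601054×0.6920 = 0.420750
  M+4: 0.42601054×0.3080 + 0.14793428×0.6920 = 0.233582
  M+6: 0.14793428×0.3080 + 0.01712364×0.6920 = 0.057413
  M+8: 0.01712364×0.3080 = 0.005274
Scale to base peak (0.420750) = 100: 67.26 : 100.00 : 55.52 : 13.65 : 1.25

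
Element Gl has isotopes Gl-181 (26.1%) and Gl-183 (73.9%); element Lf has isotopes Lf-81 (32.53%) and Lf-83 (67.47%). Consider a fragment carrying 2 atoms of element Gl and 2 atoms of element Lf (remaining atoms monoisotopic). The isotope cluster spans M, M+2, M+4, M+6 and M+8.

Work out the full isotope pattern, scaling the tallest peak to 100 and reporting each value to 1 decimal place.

Element Gl pattern (n=2): 0.068121 : 0.385758 : 0.546121
Element Lf pattern (n=2): 0.10582009 : 0.43895982 : 0.45522009
Convolve the two distributions (both contribute in 2-u steps):
  M: 0.068121×0.10582009 = 0.007209
  M+2: 0.068121×0.43895982 + 0.385758×0.10582009 = 0.070723
  M+4: 0.068121×0.45522009 + 0.385758×0.43895982 + 0.546121×0.10582009 = 0.258133
  M+6: 0.385758×0.45522009 + 0.546121×0.43895982 = 0.415330
  M+8: 0.546121×0.45522009 = 0.248605
Scale to base peak (0.415330) = 100: 1.7 : 17.0 : 62.2 : 100.0 : 59.9

1.7 : 17.0 : 62.2 : 100.0 : 59.9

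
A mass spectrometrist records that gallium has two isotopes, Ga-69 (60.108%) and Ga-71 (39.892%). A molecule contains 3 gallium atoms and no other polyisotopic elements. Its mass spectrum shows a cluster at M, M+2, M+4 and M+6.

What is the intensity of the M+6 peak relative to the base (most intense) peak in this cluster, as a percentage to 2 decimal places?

14.68%

Term probabilities: M 0.2172, M+2 0.4324, M+4 0.2870, M+6 0.0635. Base peak = M+2.
P(M+2) = C(3,1) × 0.60108^2 × 0.39892^1 = 3 × 0.36129717 × 0.39892 = 0.432386 (base)
P(M+6) = C(3,3) × 0.60108^0 × 0.39892^3 = 1 × 1.0000 × 0.063483 = 0.063483
Relative intensity = 0.063483 / 0.432386 × 100 = 14.68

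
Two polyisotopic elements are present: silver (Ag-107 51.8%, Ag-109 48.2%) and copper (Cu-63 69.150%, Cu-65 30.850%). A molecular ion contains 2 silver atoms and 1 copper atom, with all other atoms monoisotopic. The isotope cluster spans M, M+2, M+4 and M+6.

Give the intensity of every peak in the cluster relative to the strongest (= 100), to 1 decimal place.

43.3 : 100.0 : 73.5 : 16.7

Silver pattern (n=2): 0.268324 : 0.499352 : 0.232324
Copper pattern (n=1): 0.6915 : 0.3085
Convolve the two distributions (both contribute in 2-u steps):
  M: 0.268324×0.6915 = 0.185546
  M+2: 0.268324×0.3085 + 0.499352×0.6915 = 0.428080
  M+4: 0.499352×0.3085 + 0.232324×0.6915 = 0.314702
  M+6: 0.232324×0.3085 = 0.071672
Scale to base peak (0.428080) = 100: 43.3 : 100.0 : 73.5 : 16.7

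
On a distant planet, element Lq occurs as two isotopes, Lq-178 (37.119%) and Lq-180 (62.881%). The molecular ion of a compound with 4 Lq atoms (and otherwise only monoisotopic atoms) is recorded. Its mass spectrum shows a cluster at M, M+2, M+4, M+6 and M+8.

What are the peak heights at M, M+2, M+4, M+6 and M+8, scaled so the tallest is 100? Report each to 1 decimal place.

5.1 : 34.8 : 88.5 : 100.0 : 42.4

Expanding (0.37119 + 0.62881)^4:
P(M) = 0.37119^4 = 0.018984
P(M+2) = 4 × 0.37119^3 × 0.62881^1 = 0.128638
P(M+4) = 6 × 0.37119^2 × 0.62881^2 = 0.326876
P(M+6) = 4 × 0.37119^1 × 0.62881^3 = 0.369160
P(M+8) = 0.62881^4 = 0.156343
The M+6 peak is largest (0.369160); scaling to 100 gives 5.1 : 34.8 : 88.5 : 100.0 : 42.4.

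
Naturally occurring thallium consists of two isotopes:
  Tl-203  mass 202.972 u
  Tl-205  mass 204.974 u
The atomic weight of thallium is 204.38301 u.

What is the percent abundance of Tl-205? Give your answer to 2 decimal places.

70.48%

Let x be the fractional abundance of Tl-203; then Tl-205 has abundance 1 − x.
202.972·x + 204.974·(1 − x) = 204.38301
(202.972 − 204.974)·x = 204.38301 − 204.974
x = -0.59099 / -2.002 = 0.29520 → 29.52% Tl-203, 70.48% Tl-205.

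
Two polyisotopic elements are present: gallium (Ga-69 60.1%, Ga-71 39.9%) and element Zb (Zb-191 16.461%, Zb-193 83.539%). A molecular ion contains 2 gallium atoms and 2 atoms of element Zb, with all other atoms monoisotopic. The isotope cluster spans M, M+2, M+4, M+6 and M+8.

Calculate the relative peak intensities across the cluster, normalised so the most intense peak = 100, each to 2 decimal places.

Gallium pattern (n=2): 0.361201 : 0.479598 : 0.159201
Element Zb pattern (n=2): 0.02709645 : 0.2750271 : 0.69787645
Convolve the two distributions (both contribute in 2-u steps):
  M: 0.361201×0.02709645 = 0.009787
  M+2: 0.361201×0.2750271 + 0.479598×0.02709645 = 0.112335
  M+4: 0.361201×0.69787645 + 0.479598×0.2750271 + 0.159201×0.02709645 = 0.388290
  M+6: 0.479598×0.69787645 + 0.159201×0.2750271 = 0.378485
  M+8: 0.159201×0.69787645 = 0.111103
Scale to base peak (0.388290) = 100: 2.52 : 28.93 : 100.00 : 97.47 : 28.61

2.52 : 28.93 : 100.00 : 97.47 : 28.61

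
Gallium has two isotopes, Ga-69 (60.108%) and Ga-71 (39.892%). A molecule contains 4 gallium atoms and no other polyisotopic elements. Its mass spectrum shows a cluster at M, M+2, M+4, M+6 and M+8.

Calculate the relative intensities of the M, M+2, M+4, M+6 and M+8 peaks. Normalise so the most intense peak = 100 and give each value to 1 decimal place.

Expanding (0.60108 + 0.39892)^4:
P(M) = 0.60108^4 = 0.130536
P(M+2) = 4 × 0.60108^3 × 0.39892^1 = 0.346531
P(M+4) = 6 × 0.60108^2 × 0.39892^2 = 0.344975
P(M+6) = 4 × 0.60108^1 × 0.39892^3 = 0.152633
P(M+8) = 0.39892^4 = 0.025325
The M+2 peak is largest (0.346531); scaling to 100 gives 37.7 : 100.0 : 99.6 : 44.0 : 7.3.

37.7 : 100.0 : 99.6 : 44.0 : 7.3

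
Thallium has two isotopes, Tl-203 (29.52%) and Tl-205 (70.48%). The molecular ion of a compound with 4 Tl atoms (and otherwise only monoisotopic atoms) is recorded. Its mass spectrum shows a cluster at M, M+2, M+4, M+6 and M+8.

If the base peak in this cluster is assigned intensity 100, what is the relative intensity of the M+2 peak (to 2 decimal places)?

Term probabilities: M 0.0076, M+2 0.0725, M+4 0.2597, M+6 0.4134, M+8 0.2468. Base peak = M+6.
P(M+6) = C(4,3) × 0.2952^1 × 0.7048^3 = 4 × 0.2952 × 0.35010449 = 0.413403 (base)
P(M+2) = C(4,1) × 0.2952^3 × 0.7048^1 = 4 × 0.02572463 × 0.7048 = 0.072523
Relative intensity = 0.072523 / 0.413403 × 100 = 17.54

17.54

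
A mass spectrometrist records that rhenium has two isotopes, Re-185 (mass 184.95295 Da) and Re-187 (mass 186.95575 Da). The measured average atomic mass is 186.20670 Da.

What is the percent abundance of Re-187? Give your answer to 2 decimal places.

With x = fraction of Re-185 (so Re-187 is 1 − x):
184.95295·x + 186.95575·(1 − x) = 186.20670
(184.95295 − 186.95575)·x = 186.20670 − 186.95575
x = -0.74905 / -2.00280 = 0.37400 → 37.40% Re-185, 62.60% Re-187.

62.60%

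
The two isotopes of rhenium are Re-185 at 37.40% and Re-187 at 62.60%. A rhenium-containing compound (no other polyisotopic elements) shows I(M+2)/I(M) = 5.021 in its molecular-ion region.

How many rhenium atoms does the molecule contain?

3

With n Re atoms, P(M+2)/P(M) = C(n,1)·p^(n−1)q / p^n = n·q/p = n · 0.6260/0.3740.
n = 5.021 × 0.3740/0.6260 = 3.00 ≈ 3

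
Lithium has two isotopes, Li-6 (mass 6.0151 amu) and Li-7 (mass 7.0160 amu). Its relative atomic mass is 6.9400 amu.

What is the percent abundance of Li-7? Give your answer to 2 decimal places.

92.41%

Let x be the fractional abundance of Li-6; then Li-7 has abundance 1 − x.
6.0151·x + 7.0160·(1 − x) = 6.9400
(6.0151 − 7.0160)·x = 6.9400 − 7.0160
x = -0.0760 / -1.0009 = 0.07593 → 7.59% Li-6, 92.41% Li-7.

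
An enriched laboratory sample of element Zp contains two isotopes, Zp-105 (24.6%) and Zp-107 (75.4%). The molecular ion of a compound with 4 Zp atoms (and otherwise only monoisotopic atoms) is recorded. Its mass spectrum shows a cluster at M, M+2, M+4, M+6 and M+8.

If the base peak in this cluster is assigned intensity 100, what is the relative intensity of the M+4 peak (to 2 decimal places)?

Binomial terms of (0.246 + 0.754)^4: M 0.0037, M+2 0.0449, M+4 0.2064, M+6 0.4218, M+8 0.3232 → M+6 is the base peak.
P(M+6) = C(4,3) × 0.246^1 × 0.754^3 = 4 × 0.2460 × 0.42866106 = 0.421802 (base)
P(M+4) = C(4,2) × 0.246^2 × 0.754^2 = 6 × 0.060516 × 0.568516 = 0.206426
Relative intensity = 0.206426 / 0.421802 × 100 = 48.94

48.94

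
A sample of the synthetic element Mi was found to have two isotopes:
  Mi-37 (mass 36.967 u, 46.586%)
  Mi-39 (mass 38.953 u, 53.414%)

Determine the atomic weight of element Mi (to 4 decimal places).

38.0278 u

The abundance-weighted mean is 0.46586 × 36.967 + 0.53414 × 38.953
= 17.22145 + 20.80636 = 38.02781 u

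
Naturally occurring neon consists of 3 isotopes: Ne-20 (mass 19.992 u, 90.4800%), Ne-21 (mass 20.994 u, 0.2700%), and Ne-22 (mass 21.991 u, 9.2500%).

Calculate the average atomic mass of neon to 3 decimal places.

20.180 u

Weight each isotope mass by its fractional abundance: 0.904800 × 19.992 + 0.002700 × 20.994 + 0.092500 × 21.991
= 18.0888 + 0.0567 + 2.0342 = 20.1797 u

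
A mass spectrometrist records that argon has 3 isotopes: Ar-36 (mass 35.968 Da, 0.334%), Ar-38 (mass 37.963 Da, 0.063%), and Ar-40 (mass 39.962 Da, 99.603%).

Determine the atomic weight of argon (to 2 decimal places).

39.95 Da

The abundance-weighted mean is 0.00334 × 35.968 + 0.00063 × 37.963 + 0.99603 × 39.962
= 0.1201 + 0.0239 + 39.8034 = 39.9474 Da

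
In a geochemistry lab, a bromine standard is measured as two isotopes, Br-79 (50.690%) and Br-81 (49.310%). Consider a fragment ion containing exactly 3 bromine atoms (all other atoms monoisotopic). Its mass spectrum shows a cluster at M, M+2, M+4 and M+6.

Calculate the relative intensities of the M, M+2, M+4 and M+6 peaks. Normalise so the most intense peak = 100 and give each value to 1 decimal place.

The 3 Br atoms are independent, so intensities follow the terms of (0.50690 + 0.49310)^3.
P(M) = 0.50690^3 = 0.130247
P(M+2) = 3 × 0.50690^2 × 0.49310^1 = 0.380103
P(M+4) = 3 × 0.50690^1 × 0.49310^2 = 0.369755
P(M+6) = 0.49310^3 = 0.119896
The M+2 peak is largest (0.380103); scaling to 100 gives 34.3 : 100.0 : 97.3 : 31.5.

34.3 : 100.0 : 97.3 : 31.5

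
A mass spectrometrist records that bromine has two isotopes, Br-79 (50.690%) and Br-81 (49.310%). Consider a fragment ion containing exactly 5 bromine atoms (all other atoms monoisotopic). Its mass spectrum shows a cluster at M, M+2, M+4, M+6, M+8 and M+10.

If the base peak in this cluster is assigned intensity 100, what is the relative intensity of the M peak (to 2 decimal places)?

10.57

Term probabilities: M 0.0335, M+2 0.1628, M+4 0.3167, M+6 0.3081, M+8 0.1498, M+10 0.0292. Base peak = M+4.
P(M+4) = C(5,2) × 0.50690^3 × 0.49310^2 = 10 × 0.13024674 × 0.24314761 = 0.316692 (base)
P(M) = C(5,0) × 0.50690^5 × 0.49310^0 = 1 × 0.03346659 × 1.0000 = 0.033467
Relative intensity = 0.033467 / 0.316692 × 100 = 10.57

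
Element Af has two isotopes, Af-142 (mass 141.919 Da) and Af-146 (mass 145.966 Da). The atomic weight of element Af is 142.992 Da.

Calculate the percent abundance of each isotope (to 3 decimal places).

Writing the weighted mean with unknown fraction x of Af-142:
141.919·x + 145.966·(1 − x) = 142.992
(141.919 − 145.966)·x = 142.992 − 145.966
x = -2.974 / -4.047 = 0.73487 → 73.487% Af-142, 26.513% Af-146.

Af-142: 73.487%, Af-146: 26.513%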